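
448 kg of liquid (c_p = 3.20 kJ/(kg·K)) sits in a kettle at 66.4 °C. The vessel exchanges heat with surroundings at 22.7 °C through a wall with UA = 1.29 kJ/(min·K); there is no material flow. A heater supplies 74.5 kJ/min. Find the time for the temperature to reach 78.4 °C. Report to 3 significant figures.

2140 min

Lumped-capacitance energy balance: M c_p dT/dt = UA(T_amb − T) + Q̇.
τ = M c_p/UA = 1111.3 min; T_ss = T_amb + Q̇/UA = 22.7 + 74.5/1.29 = 80.452 °C.
T(t) = T_ss + (T₀ − T_ss)e^(−t/τ); set T = 78.4:
t = −τ ln[(T − T_ss)/(T₀ − T_ss)] = −1111.3 · ln(0.14603) = 2138.1 min.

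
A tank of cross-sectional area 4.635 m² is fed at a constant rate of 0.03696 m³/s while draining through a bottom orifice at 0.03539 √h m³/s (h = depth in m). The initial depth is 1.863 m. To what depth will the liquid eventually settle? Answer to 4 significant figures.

1.091 m

Accumulation of liquid (constant cross-section A): A dh/dt = Q_in − 0.03539 √h. At steady state dh/dt = 0:
Q_in = 0.03539 √h_ss ⇒ √h_ss = 0.03696/0.03539 = 1.04436.
h_ss = 1.04436² = 1.09069 m. (Since h₀ = 1.863 m > h_ss, the level will fall toward this value.)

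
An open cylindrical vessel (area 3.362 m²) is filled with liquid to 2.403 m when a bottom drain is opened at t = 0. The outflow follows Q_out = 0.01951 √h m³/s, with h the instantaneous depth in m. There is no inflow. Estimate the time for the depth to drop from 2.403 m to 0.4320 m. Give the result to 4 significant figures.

Mass balance (ρ constant): A dh/dt = −0.01951 √h.
This is separable: 2 d(√h)/dt = −0.01951/A, so √h = √h₀ − (0.01951/(2A)) t.
t = 2A(√h₀ − √h)/0.01951 = 2·3.362·(√2.403 − √0.4320)/0.01951
  = 6.72400 × (1.55016 − 0.657267) / 0.01951 = 307.730 s.

307.7 s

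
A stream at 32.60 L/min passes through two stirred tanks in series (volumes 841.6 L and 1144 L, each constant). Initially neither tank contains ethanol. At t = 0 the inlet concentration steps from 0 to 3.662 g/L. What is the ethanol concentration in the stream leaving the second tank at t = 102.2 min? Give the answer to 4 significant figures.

3.104 g/L

Species balance on tank i: dCᵢ/dt = (Cᵢ₋₁ − Cᵢ)/τᵢ with τᵢ = Vᵢ/Q.
τ₁ = 841.6/32.60 = 25.8160 min; τ₂ = 1144/32.60 = 35.0920 min.
Solving the cascade with C₁(0)=C₂(0)=0 gives C₂(t) = C_in[1 − (τ₁ e^(−t/τ₁) − τ₂ e^(−t/τ₂))/(τ₁ − τ₂)].
At t = 102.2: e^(−t/τ₁) = 0.0190861, e^(−t/τ₂) = 0.0543483.
C₂ = 3.662·[1 − (25.8160·0.0190861 − 35.0920·0.0543483)/(-9.27607)] = 3.662·0.847515 = 3.10360 g/L.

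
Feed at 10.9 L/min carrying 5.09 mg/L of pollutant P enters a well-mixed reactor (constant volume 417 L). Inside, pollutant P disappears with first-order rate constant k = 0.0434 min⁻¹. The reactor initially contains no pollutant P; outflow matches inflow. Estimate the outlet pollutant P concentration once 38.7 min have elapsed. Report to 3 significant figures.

Species balance: V dC/dt = Q C_in − Q C − k V C.
dC/dt = (Q/V) C_in − (Q/V + k) C; effective rate a = Q/V + k = 0.026139 + 0.0434 = 0.069539 min⁻¹.
C_ss = Q C_in/(Q + kV) = 1.9133 mg/L; C(t) = C_ss + (C₀ − C_ss) e^(−a t).
C(38.7) = 1.9133 + (-1.9133)·e^(−0.069539·38.7) = 1.9133 + (-1.9133)·0.067802 = 1.7836 mg/L.

1.78 mg/L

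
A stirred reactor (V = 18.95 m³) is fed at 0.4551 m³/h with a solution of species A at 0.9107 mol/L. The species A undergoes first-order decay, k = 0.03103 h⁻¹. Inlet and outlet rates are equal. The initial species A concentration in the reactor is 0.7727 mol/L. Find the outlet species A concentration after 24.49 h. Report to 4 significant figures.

V dC/dt = Q(C_in − C) − k V C.
This is linear with rate a = Q/V + k = 0.0550458 h⁻¹.
C_ss = Q C_in/(Q + kV) = 0.397327 mol/L; C(t) = C_ss + (C₀ − C_ss) e^(−a t).
C(24.49) = 0.397327 + (0.375373)·e^(−0.0550458·24.49) = 0.397327 + (0.375373)·0.259740 = 0.494827 mol/L.

0.4948 mol/L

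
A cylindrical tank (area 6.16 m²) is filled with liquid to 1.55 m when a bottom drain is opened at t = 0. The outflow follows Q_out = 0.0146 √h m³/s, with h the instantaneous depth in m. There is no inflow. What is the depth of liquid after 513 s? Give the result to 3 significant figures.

0.406 m

A dh/dt = −Q_out = −0.0146 √h.
This is separable: 2 d(√h)/dt = −0.0146/A, so √h = √h₀ − (0.0146/(2A)) t.
√h = √1.55 − 0.0146·513/(2·6.16) = 1.2450 − 0.60794 = 0.63705.
h = 0.63705² = 0.40583 m.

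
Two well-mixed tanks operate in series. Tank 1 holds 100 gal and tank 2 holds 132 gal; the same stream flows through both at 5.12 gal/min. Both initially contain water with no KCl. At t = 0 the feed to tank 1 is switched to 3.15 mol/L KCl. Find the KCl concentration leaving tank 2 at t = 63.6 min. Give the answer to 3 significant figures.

2.43 mol/L

Time constants: τᵢ = Vᵢ/Q for each well-mixed tank.
τ₁ = 100/5.12 = 19.531 min; τ₂ = 132/5.12 = 25.781 min.
Solving the cascade with C₁(0)=C₂(0)=0 gives C₂(t) = C_in[1 − (τ₁ e^(−t/τ₁) − τ₂ e^(−t/τ₂))/(τ₁ − τ₂)].
At t = 63.6: e^(−t/τ₁) = 0.038530, e^(−t/τ₂) = 0.084847.
C₂ = 3.15·[1 − (19.531·0.038530 − 25.781·0.084847)/(-6.2500)] = 3.15·0.77041 = 2.4268 mol/L.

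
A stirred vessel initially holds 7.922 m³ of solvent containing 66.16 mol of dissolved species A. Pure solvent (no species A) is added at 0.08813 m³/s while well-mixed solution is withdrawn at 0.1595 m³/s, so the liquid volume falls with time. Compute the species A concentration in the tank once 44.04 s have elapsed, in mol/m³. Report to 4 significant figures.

4.474 mol/m³

Total volume: dV/dt = Q_in − Q_out = -0.0713700 m³/s, so V(t) = 7.922 − 0.0713700 t and V(44.04) = 4.77887 m³.
Solute balance: dm/dt = 0 − Q_out C = −Q_out m/V(t).
dm/m = −Q_out dt/(V₀ − 0.0713700 t); integrating gives ln(m/m₀) = −(Q_out/(Q_in−Q_out)) ln(V/V₀).
m = m₀ (V₀/V)^(Q_out/(Q_in−Q_out)) = 66.16 × (7.922/4.77887)^(-2.23483) = 21.3810 mol.
C = m/V = 21.3810/4.77887 = 4.47407 mol/m³.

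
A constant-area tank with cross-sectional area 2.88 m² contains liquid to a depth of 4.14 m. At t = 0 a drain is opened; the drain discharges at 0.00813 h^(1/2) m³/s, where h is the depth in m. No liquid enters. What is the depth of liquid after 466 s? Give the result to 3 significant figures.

With no inflow, A dh/dt = −0.00813 √h.
This is separable: 2 d(√h)/dt = −0.00813/A, so √h = √h₀ − (0.00813/(2A)) t.
√h = √4.14 − 0.00813·466/(2·2.88) = 2.0347 − 0.65774 = 1.3770.
h = 1.3770² = 1.8960 m.

1.90 m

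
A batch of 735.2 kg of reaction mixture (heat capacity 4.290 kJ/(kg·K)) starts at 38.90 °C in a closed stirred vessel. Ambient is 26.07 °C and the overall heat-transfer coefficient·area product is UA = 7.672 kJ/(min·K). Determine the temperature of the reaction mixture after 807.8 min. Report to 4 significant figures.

Lumped-capacitance energy balance: M c_p dT/dt = UA(T_amb − T).
dT/dt = (T_ss − T)/τ with T_ss = T_amb = 26.0700 °C, τ = M c_p/UA = 735.2·4.290/7.672 = 411.106 min.
Solution: T(t) = T_ss + (T₀ − T_ss) e^(−t/τ).
T(807.8) = 26.0700 + (12.8300)·0.140164 = 27.8683 °C.

27.87 °C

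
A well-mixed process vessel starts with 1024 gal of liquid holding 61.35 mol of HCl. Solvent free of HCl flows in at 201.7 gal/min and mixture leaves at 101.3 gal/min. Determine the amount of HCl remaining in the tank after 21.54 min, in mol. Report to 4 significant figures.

Let m(t) be the amount of HCl. Volume: V(t) = V₀ + (Q_in − Q_out) t = 1024 + 100.400 t; V(21.54) = 3186.62 gal.
Solute balance: dm/dt = 0 − Q_out C = −Q_out m/V(t).
Separate: dm/m = −Q_out dt/V(t) ⇒ ln(m/m₀) = −(Q_out/(Q_in−Q_out)) ln(V/V₀).
m = m₀ (V₀/V)^(Q_out/(Q_in−Q_out)) = 61.35 × (1024/3186.62)^(1.00896) = 19.5148 mol.

19.51 mol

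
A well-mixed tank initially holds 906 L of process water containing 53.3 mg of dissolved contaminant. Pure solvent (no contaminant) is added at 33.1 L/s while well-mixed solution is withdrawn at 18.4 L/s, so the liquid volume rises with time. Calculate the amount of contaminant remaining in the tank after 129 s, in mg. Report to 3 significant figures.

13.0 mg

Total volume: dV/dt = Q_in − Q_out = 14.700 L/s, so V(t) = 906 + 14.700 t and V(129) = 2802.3 L.
Solute balance: dm/dt = 0 − Q_out C = −Q_out m/V(t).
dm/m = −Q_out dt/(V₀ + 14.700 t); integrating gives ln(m/m₀) = −(Q_out/(Q_in−Q_out)) ln(V/V₀).
m = m₀ (V₀/V)^(Q_out/(Q_in−Q_out)) = 53.3 × (906/2802.3)^(1.2517) = 12.969 mg.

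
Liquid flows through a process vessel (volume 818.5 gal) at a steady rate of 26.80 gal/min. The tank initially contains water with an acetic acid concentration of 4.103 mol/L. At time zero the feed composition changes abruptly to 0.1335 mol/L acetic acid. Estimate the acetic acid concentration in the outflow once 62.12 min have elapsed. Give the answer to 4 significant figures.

0.6528 mol/L

Species balance on the tank: V dC/dt = Q(C_in − C).
Time constant τ = V/Q = 818.5/26.80 = 30.5410 min.
This is linear first-order; C(t) = C_in + (C₀ − C_in) e^(−t/τ).
C(62.12) = 0.1335 + (4.103 − 0.1335)·e^(−62.12/30.5410) = 0.1335 + (3.96950)·0.130813 = 0.652763 mol/L.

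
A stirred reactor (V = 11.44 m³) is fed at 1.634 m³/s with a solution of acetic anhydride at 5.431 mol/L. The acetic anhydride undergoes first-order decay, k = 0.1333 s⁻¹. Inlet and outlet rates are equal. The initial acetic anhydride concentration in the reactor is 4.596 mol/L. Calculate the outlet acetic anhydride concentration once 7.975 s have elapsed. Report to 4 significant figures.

3.007 mol/L

Accumulation = in − out − consumed: V dC/dt = Q C_in − Q C − k V C.
dC/dt = (Q/V) C_in − (Q/V + k) C; effective rate a = Q/V + k = 0.142832 + 0.1333 = 0.276132 s⁻¹.
C_ss = Q C_in/(Q + kV) = 2.80924 mol/L; C(t) = C_ss + (C₀ − C_ss) e^(−a t).
C(7.975) = 2.80924 + (1.78676)·e^(−0.276132·7.975) = 2.80924 + (1.78676)·0.110565 = 3.00679 mol/L.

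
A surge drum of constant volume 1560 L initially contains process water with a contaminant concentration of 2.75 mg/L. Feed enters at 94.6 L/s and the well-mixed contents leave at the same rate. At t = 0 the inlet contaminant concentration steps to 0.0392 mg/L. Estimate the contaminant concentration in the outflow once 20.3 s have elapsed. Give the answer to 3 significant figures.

Transient balance on the dissolved component: V dC/dt = Q(C_in − C).
Time constant τ = V/Q = 1560/94.6 = 16.490 s.
Solution: C(t) = C_in + (C₀ − C_in) e^(−t/τ).
C(20.3) = 0.0392 + (2.75 − 0.0392)·e^(−20.3/16.490) = 0.0392 + (2.7108)·0.29200 = 0.83074 mg/L.

0.831 mg/L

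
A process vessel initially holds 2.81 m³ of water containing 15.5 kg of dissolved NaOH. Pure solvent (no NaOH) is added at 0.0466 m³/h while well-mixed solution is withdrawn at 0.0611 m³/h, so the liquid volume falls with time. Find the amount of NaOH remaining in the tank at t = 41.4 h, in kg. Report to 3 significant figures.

5.63 kg

Total volume: dV/dt = Q_in − Q_out = -0.014500 m³/h, so V(t) = 2.81 − 0.014500 t and V(41.4) = 2.2097 m³.
No NaOH enters, so dm/dt = −Q_out · (m/V).
dm/m = −Q_out dt/(V₀ − 0.014500 t); integrating gives ln(m/m₀) = −(Q_out/(Q_in−Q_out)) ln(V/V₀).
m = m₀ (V₀/V)^(Q_out/(Q_in−Q_out)) = 15.5 × (2.81/2.2097)^(-4.2138) = 5.6302 kg.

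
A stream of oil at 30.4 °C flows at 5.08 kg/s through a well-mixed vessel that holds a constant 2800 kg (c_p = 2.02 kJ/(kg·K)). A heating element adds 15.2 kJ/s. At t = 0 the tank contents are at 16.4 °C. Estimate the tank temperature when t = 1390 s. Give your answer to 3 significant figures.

Unsteady energy balance on the tank contents: M c_p dT/dt = ṁ c_p (T_in − T) + 15.2.
τ = M/ṁ = 551.18 s; T_ss = T_in + Q̇/(ṁ c_p) = 30.4 + 15.2/(5.08·2.02) = 31.881 °C.
Integrating: T(t) = T_ss + (T₀ − T_ss) e^(−t/τ).
T(1390) = 31.881 + (-15.481)·e^(−1390/551.18) = 31.881 + (-15.481)·0.080310 = 30.638 °C.

30.6 °C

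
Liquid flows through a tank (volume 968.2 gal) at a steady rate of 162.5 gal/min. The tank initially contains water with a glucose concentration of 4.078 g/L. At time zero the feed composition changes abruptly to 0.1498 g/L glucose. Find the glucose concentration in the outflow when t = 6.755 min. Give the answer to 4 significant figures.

1.414 g/L

Unsteady species balance (constant V, well mixed): V dC/dt = Q(C_in − C).
Time constant τ = V/Q = 968.2/162.5 = 5.95815 min.
Integrating: C(t) = C_in + (C₀ − C_in) e^(−t/τ).
C(6.755) = 0.1498 + (4.078 − 0.1498)·e^(−6.755/5.95815) = 0.1498 + (3.92820)·0.321827 = 1.41400 g/L.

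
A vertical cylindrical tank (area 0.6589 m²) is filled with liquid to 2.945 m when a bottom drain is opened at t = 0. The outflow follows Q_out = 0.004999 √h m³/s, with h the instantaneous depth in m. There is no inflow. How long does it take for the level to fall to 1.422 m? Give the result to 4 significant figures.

Mass balance (ρ constant): A dh/dt = −0.004999 √h.
Separate and integrate: 2(√h − √h₀) = −(0.004999/A) t.
t = 2A(√h₀ − √h)/0.004999 = 2·0.6589·(√2.945 − √1.422)/0.004999
  = 1.31780 × (1.71610 − 1.19248) / 0.004999 = 138.034 s.

138.0 s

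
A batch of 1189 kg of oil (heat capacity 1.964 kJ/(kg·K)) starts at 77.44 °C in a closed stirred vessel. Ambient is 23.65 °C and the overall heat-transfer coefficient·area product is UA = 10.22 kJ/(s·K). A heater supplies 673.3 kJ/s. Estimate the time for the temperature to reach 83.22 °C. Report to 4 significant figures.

Lumped-capacitance energy balance: M c_p dT/dt = UA(T_amb − T) + Q̇.
τ = M c_p/UA = 228.493 s; T_ss = T_amb + Q̇/UA = 23.65 + 673.3/10.22 = 89.5306 °C.
T(t) = T_ss + (T₀ − T_ss)e^(−t/τ); set T = 83.22:
t = −τ ln[(T − T_ss)/(T₀ − T_ss)] = −228.493 · ln(0.521944) = 148.565 s.

148.6 s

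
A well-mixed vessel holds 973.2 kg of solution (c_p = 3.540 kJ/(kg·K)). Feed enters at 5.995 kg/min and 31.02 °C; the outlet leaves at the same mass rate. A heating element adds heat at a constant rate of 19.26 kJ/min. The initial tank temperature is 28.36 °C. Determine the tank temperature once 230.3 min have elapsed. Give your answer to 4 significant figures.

31.06 °C

Unsteady energy balance on the tank contents: M c_p dT/dt = ṁ c_p (T_in − T) + 19.26.
Rearrange: dT/dt = (T_ss − T)/τ with τ = M/ṁ = 162.335 min and T_ss = T_in + Q̇/(ṁ c_p) = 31.9275 °C.
Integrating: T(t) = T_ss + (T₀ − T_ss) e^(−t/τ).
T(230.3) = 31.9275 + (-3.56754)·e^(−230.3/162.335) = 31.9275 + (-3.56754)·0.242036 = 31.0641 °C.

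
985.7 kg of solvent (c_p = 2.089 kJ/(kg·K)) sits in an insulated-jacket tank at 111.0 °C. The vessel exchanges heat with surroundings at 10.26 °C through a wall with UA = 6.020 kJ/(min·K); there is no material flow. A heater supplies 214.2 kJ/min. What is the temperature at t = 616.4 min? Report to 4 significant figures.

56.59 °C

Lumped-capacitance energy balance: M c_p dT/dt = UA(T_amb − T) + Q̇.
dT/dt = (T_ss − T)/τ with T_ss = T_amb + Q̇/UA = 10.26 + 214.2/6.020 = 45.8414 °C, τ = M c_p/UA = 985.7·2.089/6.020 = 342.048 min.
Solution: T(t) = T_ss + (T₀ − T_ss) e^(−t/τ).
T(616.4) = 45.8414 + (65.1586)·0.164954 = 56.5896 °C.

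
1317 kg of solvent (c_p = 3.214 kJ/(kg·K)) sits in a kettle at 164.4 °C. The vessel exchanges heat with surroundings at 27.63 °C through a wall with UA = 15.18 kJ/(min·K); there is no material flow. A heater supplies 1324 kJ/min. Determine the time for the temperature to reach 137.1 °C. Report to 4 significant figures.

M c_p dT/dt = −UA(T − T_amb) + Q̇.
τ = M c_p/UA = 278.843 min; T_ss = T_amb + Q̇/UA = 27.63 + 1324/15.18 = 114.850 °C.
T(t) = T_ss + (T₀ − T_ss)e^(−t/τ); set T = 137.1:
t = −τ ln[(T − T_ss)/(T₀ − T_ss)] = −278.843 · ln(0.449041) = 223.253 min.

223.3 min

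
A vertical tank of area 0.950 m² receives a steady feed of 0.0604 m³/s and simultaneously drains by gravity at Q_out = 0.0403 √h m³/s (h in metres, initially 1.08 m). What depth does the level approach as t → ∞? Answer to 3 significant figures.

2.25 m

Level balance: A dh/dt = 0.0604 − 0.0403 √h. Setting dh/dt = 0:
Q_in = 0.0403 √h_ss ⇒ √h_ss = 0.0604/0.0403 = 1.4988.
h_ss = 1.4988² = 2.2463 m. (Since h₀ = 1.08 m < h_ss, the level will rise toward this value.)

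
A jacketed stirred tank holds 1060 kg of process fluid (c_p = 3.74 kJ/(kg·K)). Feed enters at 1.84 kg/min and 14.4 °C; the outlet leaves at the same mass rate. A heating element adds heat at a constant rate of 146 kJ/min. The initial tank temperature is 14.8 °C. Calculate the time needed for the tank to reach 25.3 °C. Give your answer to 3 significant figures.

404 min

M c_p dT/dt = ṁ c_p (T_in − T) + Q̇.
τ = M/ṁ = 576.09 min; T_ss = T_in + Q̇/(ṁ c_p) = 35.616 °C.
T(t) = T_ss + (T₀ − T_ss) e^(−t/τ). Set T = 25.3:
e^(−t/τ) = (25.3 − 35.616)/(14.8 − 35.616) = 0.49558
t = −576.09 · ln(0.49558) = 404.43 min.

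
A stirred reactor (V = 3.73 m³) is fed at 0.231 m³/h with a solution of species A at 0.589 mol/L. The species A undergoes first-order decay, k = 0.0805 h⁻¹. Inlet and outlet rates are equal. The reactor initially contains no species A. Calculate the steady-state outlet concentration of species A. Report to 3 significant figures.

0.256 mol/L

V dC/dt = Q(C_in − C) − k V C.
At steady state: 0 = Q C_in − (Q + kV) C_ss, so C_ss = Q C_in/(Q + kV).
C_ss = 0.231·0.589/(0.231 + 0.0805·3.73) = 0.13606/0.53126 = 0.25610 mol/L.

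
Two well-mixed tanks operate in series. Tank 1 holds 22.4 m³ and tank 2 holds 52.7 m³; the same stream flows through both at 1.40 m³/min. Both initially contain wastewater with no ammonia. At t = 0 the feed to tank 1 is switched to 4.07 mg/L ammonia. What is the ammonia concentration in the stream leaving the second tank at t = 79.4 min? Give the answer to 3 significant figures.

Species balance on tank i: dCᵢ/dt = (Cᵢ₋₁ − Cᵢ)/τᵢ with τᵢ = Vᵢ/Q.
τ₁ = 22.4/1.40 = 16.000 min; τ₂ = 52.7/1.40 = 37.643 min.
Solving the cascade with C₁(0)=C₂(0)=0 gives C₂(t) = C_in[1 − (τ₁ e^(−t/τ₁) − τ₂ e^(−t/τ₂))/(τ₁ − τ₂)].
At t = 79.4: e^(−t/τ₁) = 0.0069954, e^(−t/τ₂) = 0.12132.
C₂ = 4.07·[1 − (16.000·0.0069954 − 37.643·0.12132)/(-21.643)] = 4.07·0.79416 = 3.2322 mg/L.

3.23 mg/L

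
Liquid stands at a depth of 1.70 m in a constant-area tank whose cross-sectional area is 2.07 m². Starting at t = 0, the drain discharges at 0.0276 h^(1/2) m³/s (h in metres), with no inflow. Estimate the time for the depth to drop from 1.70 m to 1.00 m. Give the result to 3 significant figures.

45.6 s

A dh/dt = −Q_out = −0.0276 √h.
Separate and integrate: 2(√h − √h₀) = −(0.0276/A) t.
t = 2A(√h₀ − √h)/0.0276 = 2·2.07·(√1.70 − √1.00)/0.0276
  = 4.1400 × (1.3038 − 1.0000) / 0.0276 = 45.576 s.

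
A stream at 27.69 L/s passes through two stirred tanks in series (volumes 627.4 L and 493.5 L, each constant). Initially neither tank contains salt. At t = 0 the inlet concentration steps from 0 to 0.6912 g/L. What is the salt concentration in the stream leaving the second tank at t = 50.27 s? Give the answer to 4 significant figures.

0.4907 g/L

Time constants: τᵢ = Vᵢ/Q for each well-mixed tank.
τ₁ = 627.4/27.69 = 22.6580 s; τ₂ = 493.5/27.69 = 17.8223 s.
Solving the cascade with C₁(0)=C₂(0)=0 gives C₂(t) = C_in[1 − (τ₁ e^(−t/τ₁) − τ₂ e^(−t/τ₂))/(τ₁ − τ₂)].
At t = 50.27: e^(−t/τ₁) = 0.108757, e^(−t/τ₂) = 0.0595690.
C₂ = 0.6912·[1 − (22.6580·0.108757 − 17.8223·0.0595690)/(4.83568)] = 0.6912·0.709958 = 0.490723 g/L.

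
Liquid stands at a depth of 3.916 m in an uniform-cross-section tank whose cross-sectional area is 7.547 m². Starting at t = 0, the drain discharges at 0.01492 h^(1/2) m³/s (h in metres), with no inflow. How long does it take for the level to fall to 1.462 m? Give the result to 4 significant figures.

A dh/dt = −Q_out = −0.01492 √h.
This is separable: 2 d(√h)/dt = −0.01492/A, so √h = √h₀ − (0.01492/(2A)) t.
t = 2A(√h₀ − √h)/0.01492 = 2·7.547·(√3.916 − √1.462)/0.01492
  = 15.0940 × (1.97889 − 1.20913) / 0.01492 = 778.734 s.

778.7 s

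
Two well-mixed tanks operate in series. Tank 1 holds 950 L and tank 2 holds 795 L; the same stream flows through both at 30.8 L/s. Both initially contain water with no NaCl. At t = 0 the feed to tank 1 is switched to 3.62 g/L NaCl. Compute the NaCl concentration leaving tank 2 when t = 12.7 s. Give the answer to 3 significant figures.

0.273 g/L

Time constants: τᵢ = Vᵢ/Q for each well-mixed tank.
τ₁ = 950/30.8 = 30.844 s; τ₂ = 795/30.8 = 25.812 s.
Tank 1: C₁ = C_in(1 − e^(−t/τ₁)). Tank 2 (τ₁ ≠ τ₂): C₂ = C_in[1 − (τ₁ e^(−t/τ₁) − τ₂ e^(−t/τ₂))/(τ₁ − τ₂)].
At t = 12.7: e^(−t/τ₁) = 0.66249, e^(−t/τ₂) = 0.61139.
C₂ = 3.62·[1 − (30.844·0.66249 − 25.812·0.61139)/(5.0325)] = 3.62·0.075391 = 0.27292 g/L.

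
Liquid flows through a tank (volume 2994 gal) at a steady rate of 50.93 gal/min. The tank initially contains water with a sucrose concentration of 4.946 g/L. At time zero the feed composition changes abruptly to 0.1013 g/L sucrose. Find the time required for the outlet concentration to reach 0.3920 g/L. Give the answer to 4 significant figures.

165.4 min

Species balance: V dC/dt = Q(C_in − C) ⇒ τ = V/Q = 58.7866 min.
C(t) = C_in + (C₀ − C_in) e^(−t/τ). Set C = 0.3920 and solve for t:
e^(−t/τ) = (C − C_in)/(C₀ − C_in) = (0.3920 − 0.1013)/(4.946 − 0.1013) = 0.0600037
t = −τ ln(…) = 58.7866 × 2.81335 = 165.387 min.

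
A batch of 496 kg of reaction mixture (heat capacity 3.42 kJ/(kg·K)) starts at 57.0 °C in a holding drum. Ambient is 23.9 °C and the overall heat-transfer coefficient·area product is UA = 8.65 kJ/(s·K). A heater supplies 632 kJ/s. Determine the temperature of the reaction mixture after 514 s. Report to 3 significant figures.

Heat balance on the well-mixed liquid: M c_p dT/dt = −UA(T − T_amb) + Q̇.
dT/dt = (T_ss − T)/τ with T_ss = T_amb + Q̇/UA = 23.9 + 632/8.65 = 96.964 °C, τ = M c_p/UA = 496·3.42/8.65 = 196.11 s.
Integrating: T(t) = T_ss + (T₀ − T_ss) e^(−t/τ).
T(514) = 96.964 + (-39.964)·0.072728 = 94.057 °C.

94.1 °C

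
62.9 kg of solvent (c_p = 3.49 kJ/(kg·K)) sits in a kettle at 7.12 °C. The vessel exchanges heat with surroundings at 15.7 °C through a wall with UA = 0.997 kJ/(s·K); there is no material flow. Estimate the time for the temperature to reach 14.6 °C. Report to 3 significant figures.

452 s

First-law balance (no shaft work): M c_p dT/dt = −UA(T − T_amb).
τ = M c_p/UA = 220.18 s; T_ss = T_amb = 15.700 °C.
T(t) = T_ss + (T₀ − T_ss)e^(−t/τ); set T = 14.6:
t = −τ ln[(T − T_ss)/(T₀ − T_ss)] = −220.18 · ln(0.12821) = 452.28 s.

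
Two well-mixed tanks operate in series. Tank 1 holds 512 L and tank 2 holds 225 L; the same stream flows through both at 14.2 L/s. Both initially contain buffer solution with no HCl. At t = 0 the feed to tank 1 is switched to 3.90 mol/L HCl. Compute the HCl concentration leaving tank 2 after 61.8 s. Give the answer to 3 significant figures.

2.71 mol/L

Each tank obeys Vᵢ dCᵢ/dt = Q(Cᵢ₋₁ − Cᵢ), so τᵢ = Vᵢ/Q.
τ₁ = 512/14.2 = 36.056 s; τ₂ = 225/14.2 = 15.845 s.
Solving the cascade with C₁(0)=C₂(0)=0 gives C₂(t) = C_in[1 − (τ₁ e^(−t/τ₁) − τ₂ e^(−t/τ₂))/(τ₁ − τ₂)].
At t = 61.8: e^(−t/τ₁) = 0.18015, e^(−t/τ₂) = 0.020237.
C₂ = 3.90·[1 − (36.056·0.18015 − 15.845·0.020237)/(20.211)] = 3.90·0.69449 = 2.7085 mol/L.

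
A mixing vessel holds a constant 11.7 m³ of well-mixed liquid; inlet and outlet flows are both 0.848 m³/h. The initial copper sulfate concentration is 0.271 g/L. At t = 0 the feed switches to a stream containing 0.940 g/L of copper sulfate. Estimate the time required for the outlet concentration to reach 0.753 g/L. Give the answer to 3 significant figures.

Species balance: V dC/dt = Q(C_in − C) ⇒ τ = V/Q = 13.797 h.
C(t) = C_in + (C₀ − C_in) e^(−t/τ). Set C = 0.753 and solve for t:
e^(−t/τ) = (C − C_in)/(C₀ − C_in) = (0.753 − 0.940)/(0.271 − 0.940) = 0.27952
t = −τ ln(…) = 13.797 × 1.2747 = 17.587 h.

17.6 h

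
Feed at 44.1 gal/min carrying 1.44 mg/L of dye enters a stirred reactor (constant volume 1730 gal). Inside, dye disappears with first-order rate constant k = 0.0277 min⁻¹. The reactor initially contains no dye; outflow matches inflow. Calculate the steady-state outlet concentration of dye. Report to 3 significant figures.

0.690 mg/L

Species balance: V dC/dt = Q C_in − Q C − k V C.
Steady state (dC/dt = 0): C_ss = Q C_in/(Q + kV) = C_in/(1 + kV/Q).
C_ss = 44.1·1.44/(44.1 + 0.0277·1730) = 63.504/92.021 = 0.69010 mg/L.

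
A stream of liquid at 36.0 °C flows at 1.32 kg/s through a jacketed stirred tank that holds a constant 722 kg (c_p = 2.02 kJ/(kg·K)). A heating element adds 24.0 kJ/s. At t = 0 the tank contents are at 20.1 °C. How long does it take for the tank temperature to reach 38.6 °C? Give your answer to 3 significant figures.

M c_p dT/dt = ṁ c_p (T_in − T) + Q̇.
τ = M/ṁ = 546.97 s; T_ss = T_in + Q̇/(ṁ c_p) = 45.001 °C.
T(t) = T_ss + (T₀ − T_ss) e^(−t/τ). Set T = 38.6:
e^(−t/τ) = (38.6 − 45.001)/(20.1 − 45.001) = 0.25705
t = −546.97 · ln(0.25705) = 743.04 s.

743 s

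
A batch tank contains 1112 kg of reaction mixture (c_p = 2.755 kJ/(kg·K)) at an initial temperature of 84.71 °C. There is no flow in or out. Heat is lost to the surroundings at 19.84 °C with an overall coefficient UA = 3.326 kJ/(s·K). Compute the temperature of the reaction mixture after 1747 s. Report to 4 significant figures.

29.58 °C

M c_p dT/dt = −UA(T − T_amb).
dT/dt = (T_ss − T)/τ with T_ss = T_amb = 19.8400 °C, τ = M c_p/UA = 1112·2.755/3.326 = 921.094 s.
T approaches T_ss exponentially: T(t) = T_ss + (T₀ − T_ss) e^(−t/τ).
T(1747) = 19.8400 + (64.8700)·0.150069 = 29.5750 °C.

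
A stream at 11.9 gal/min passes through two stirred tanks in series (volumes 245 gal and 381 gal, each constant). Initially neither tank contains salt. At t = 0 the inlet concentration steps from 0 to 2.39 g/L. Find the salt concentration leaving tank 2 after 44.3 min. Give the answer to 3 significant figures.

1.21 g/L

Species balance on tank i: dCᵢ/dt = (Cᵢ₋₁ − Cᵢ)/τᵢ with τᵢ = Vᵢ/Q.
τ₁ = 245/11.9 = 20.588 min; τ₂ = 381/11.9 = 32.017 min.
Solving the cascade with C₁(0)=C₂(0)=0 gives C₂(t) = C_in[1 − (τ₁ e^(−t/τ₁) − τ₂ e^(−t/τ₂))/(τ₁ − τ₂)].
At t = 44.3: e^(−t/τ₁) = 0.11628, e^(−t/τ₂) = 0.25066.
C₂ = 2.39·[1 − (20.588·0.11628 − 32.017·0.25066)/(-11.429)] = 2.39·0.50726 = 1.2124 g/L.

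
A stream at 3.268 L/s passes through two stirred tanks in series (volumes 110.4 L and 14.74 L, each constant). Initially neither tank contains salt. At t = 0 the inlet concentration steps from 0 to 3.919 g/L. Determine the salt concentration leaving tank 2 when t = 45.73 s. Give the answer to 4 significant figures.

Time constants: τᵢ = Vᵢ/Q for each well-mixed tank.
τ₁ = 110.4/3.268 = 33.7821 s; τ₂ = 14.74/3.268 = 4.51040 s.
Tank 1: C₁ = C_in(1 − e^(−t/τ₁)). Tank 2 (τ₁ ≠ τ₂): C₂ = C_in[1 − (τ₁ e^(−t/τ₁) − τ₂ e^(−t/τ₂))/(τ₁ − τ₂)].
At t = 45.73: e^(−t/τ₁) = 0.258289, e^(−t/τ₂) = 3.95169e-05.
C₂ = 3.919·[1 − (33.7821·0.258289 − 4.51040·3.95169e-05)/(29.2717)] = 3.919·0.701917 = 2.75081 g/L.

2.751 g/L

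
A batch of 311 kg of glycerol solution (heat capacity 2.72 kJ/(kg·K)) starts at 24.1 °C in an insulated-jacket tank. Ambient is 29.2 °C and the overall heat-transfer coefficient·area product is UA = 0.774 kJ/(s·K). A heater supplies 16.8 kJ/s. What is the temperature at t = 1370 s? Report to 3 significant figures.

43.3 °C

Lumped-capacitance energy balance: M c_p dT/dt = UA(T_amb − T) + Q̇.
dT/dt = (T_ss − T)/τ with T_ss = T_amb + Q̇/UA = 29.2 + 16.8/0.774 = 50.905 °C, τ = M c_p/UA = 311·2.72/0.774 = 1092.9 s.
Solution: T(t) = T_ss + (T₀ − T_ss) e^(−t/τ).
T(1370) = 50.905 + (-26.805)·0.28550 = 43.253 °C.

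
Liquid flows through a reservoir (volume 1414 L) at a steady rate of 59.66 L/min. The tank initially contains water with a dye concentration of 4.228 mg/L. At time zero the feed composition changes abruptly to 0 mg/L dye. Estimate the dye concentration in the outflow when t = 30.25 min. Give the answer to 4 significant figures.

1.180 mg/L

Accumulation = in − out for the solute gives V dC/dt = Q(C_in − C).
Rewrite as dC/dt + C/τ = C_in/τ, τ = V/Q = 23.7010 min.
This is linear first-order; C(t) = C_in + (C₀ − C_in) e^(−t/τ).
C(30.25) = 0 + (4.228 − 0)·e^(−30.25/23.7010) = 0 + (4.22800)·0.279063 = 1.17988 mg/L.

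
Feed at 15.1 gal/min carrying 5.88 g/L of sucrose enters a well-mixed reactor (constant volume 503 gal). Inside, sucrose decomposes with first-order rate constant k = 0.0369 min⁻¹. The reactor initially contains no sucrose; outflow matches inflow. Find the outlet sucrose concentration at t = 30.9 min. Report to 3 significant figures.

Species balance: V dC/dt = Q C_in − Q C − k V C.
This is linear with rate a = Q/V + k = 0.066920 min⁻¹.
C_ss = Q C_in/(Q + kV) = 2.6377 g/L; C(t) = C_ss + (C₀ − C_ss) e^(−a t).
C(30.9) = 2.6377 + (-2.6377)·e^(−0.066920·30.9) = 2.6377 + (-2.6377)·0.12646 = 2.3042 g/L.

2.30 g/L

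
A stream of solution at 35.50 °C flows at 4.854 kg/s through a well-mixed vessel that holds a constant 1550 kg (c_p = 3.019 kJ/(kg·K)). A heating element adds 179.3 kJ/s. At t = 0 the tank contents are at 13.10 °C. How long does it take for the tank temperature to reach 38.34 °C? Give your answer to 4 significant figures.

Unsteady energy balance on the tank contents: M c_p dT/dt = ṁ c_p (T_in − T) + 179.3.
τ = M/ṁ = 319.324 s; T_ss = T_in + Q̇/(ṁ c_p) = 47.7354 °C.
T(t) = T_ss + (T₀ − T_ss) e^(−t/τ). Set T = 38.34:
e^(−t/τ) = (38.34 − 47.7354)/(13.10 − 47.7354) = 0.271265
t = −319.324 · ln(0.271265) = 416.609 s.

416.6 s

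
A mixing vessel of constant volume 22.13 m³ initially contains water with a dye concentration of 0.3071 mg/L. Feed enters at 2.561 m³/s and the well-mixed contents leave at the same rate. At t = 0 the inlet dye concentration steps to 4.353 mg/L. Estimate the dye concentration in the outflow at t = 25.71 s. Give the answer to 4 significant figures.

Mass balance on the solute (V constant): V dC/dt = Q(C_in − C).
So dC/dt = (C_in − C)/τ with τ = V/Q = 22.13/2.561 = 8.64116 s.
Integrating: C(t) = C_in + (C₀ − C_in) e^(−t/τ).
C(25.71) = 4.353 + (0.3071 − 4.353)·e^(−25.71/8.64116) = 4.353 + (-4.04590)·0.0510323 = 4.14653 mg/L.

4.147 mg/L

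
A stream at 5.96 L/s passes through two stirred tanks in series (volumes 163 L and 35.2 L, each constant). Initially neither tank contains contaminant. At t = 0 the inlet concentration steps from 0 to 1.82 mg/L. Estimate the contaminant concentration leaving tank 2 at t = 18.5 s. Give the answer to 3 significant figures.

0.662 mg/L

Species balance on tank i: dCᵢ/dt = (Cᵢ₋₁ − Cᵢ)/τᵢ with τᵢ = Vᵢ/Q.
τ₁ = 163/5.96 = 27.349 s; τ₂ = 35.2/5.96 = 5.9060 s.
Tank 1: C₁ = C_in(1 − e^(−t/τ₁)). Tank 2 (τ₁ ≠ τ₂): C₂ = C_in[1 − (τ₁ e^(−t/τ₁) − τ₂ e^(−t/τ₂))/(τ₁ − τ₂)].
At t = 18.5: e^(−t/τ₁) = 0.50842, e^(−t/τ₂) = 0.043614.
C₂ = 1.82·[1 − (27.349·0.50842 − 5.9060·0.043614)/(21.443)] = 1.82·0.36355 = 0.66167 mg/L.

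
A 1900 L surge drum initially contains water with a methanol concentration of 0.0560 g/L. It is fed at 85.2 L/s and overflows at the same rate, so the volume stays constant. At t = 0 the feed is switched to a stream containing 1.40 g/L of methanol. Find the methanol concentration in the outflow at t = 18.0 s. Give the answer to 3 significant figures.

Mass balance on the solute (V constant): V dC/dt = Q(C_in − C).
So dC/dt = (C_in − C)/τ with τ = V/Q = 1900/85.2 = 22.300 s.
C approaches C_in exponentially: C(t) = C_in + (C₀ − C_in) e^(−t/τ).
C(18.0) = 1.40 + (0.0560 − 1.40)·e^(−18.0/22.300) = 1.40 + (-1.3440)·0.44612 = 0.80041 g/L.

0.800 g/L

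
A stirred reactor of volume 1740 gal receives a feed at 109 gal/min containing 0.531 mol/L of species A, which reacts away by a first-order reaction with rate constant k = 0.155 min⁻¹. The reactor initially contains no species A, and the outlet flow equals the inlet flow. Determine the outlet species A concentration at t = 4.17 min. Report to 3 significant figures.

0.0912 mol/L

Species balance: V dC/dt = Q C_in − Q C − k V C.
dC/dt = (Q/V) C_in − (Q/V + k) C; effective rate a = Q/V + k = 0.062644 + 0.155 = 0.21764 min⁻¹.
C_ss = Q C_in/(Q + kV) = 0.15284 mol/L; C(t) = C_ss + (C₀ − C_ss) e^(−a t).
C(4.17) = 0.15284 + (-0.15284)·e^(−0.21764·4.17) = 0.15284 + (-0.15284)·0.40350 = 0.091166 mol/L.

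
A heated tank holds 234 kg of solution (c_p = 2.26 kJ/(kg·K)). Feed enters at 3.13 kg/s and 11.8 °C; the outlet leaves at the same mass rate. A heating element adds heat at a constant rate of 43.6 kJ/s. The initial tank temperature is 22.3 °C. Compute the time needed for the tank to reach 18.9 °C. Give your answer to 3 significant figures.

M c_p dT/dt = ṁ c_p (T_in − T) + Q̇.
τ = M/ṁ = 74.760 s; T_ss = T_in + Q̇/(ṁ c_p) = 17.964 °C.
T(t) = T_ss + (T₀ − T_ss) e^(−t/τ). Set T = 18.9:
e^(−t/τ) = (18.9 − 17.964)/(22.3 − 17.964) = 0.21594
t = −74.760 · ln(0.21594) = 114.59 s.

115 s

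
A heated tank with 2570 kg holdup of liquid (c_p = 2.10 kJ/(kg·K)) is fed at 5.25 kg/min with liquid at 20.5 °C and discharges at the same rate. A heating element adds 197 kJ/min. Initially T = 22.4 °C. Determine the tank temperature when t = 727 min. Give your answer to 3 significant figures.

Energy balance: M c_p dT/dt = ṁ c_p (T_in − T) + 197.
τ = M/ṁ = 489.52 min; T_ss = T_in + Q̇/(ṁ c_p) = 20.5 + 197/(5.25·2.10) = 38.368 °C.
Solution: T(t) = T_ss + (T₀ − T_ss) e^(−t/τ).
T(727) = 38.368 + (-15.968)·e^(−727/489.52) = 38.368 + (-15.968)·0.22648 = 34.752 °C.

34.8 °C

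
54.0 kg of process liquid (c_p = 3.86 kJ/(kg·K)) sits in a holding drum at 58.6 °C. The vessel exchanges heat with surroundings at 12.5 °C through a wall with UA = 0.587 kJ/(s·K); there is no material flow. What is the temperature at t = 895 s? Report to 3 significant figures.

M c_p dT/dt = −UA(T − T_amb).
dT/dt = (T_ss − T)/τ with T_ss = T_amb = 12.500 °C, τ = M c_p/UA = 54.0·3.86/0.587 = 355.09 s.
This is linear first-order; T(t) = T_ss + (T₀ − T_ss) e^(−t/τ).
T(895) = 12.500 + (46.100)·0.080422 = 16.207 °C.

16.2 °C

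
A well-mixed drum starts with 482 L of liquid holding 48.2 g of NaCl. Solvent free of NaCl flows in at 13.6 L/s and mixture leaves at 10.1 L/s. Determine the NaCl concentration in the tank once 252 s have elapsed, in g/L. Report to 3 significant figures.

0.00176 g/L

Total volume: dV/dt = Q_in − Q_out = 3.5000 L/s, so V(t) = 482 + 3.5000 t and V(252) = 1364.0 L.
No NaCl enters, so dm/dt = −Q_out · (m/V).
dm/m = −Q_out dt/(V₀ + 3.5000 t); integrating gives ln(m/m₀) = −(Q_out/(Q_in−Q_out)) ln(V/V₀).
m = m₀ (V₀/V)^(Q_out/(Q_in−Q_out)) = 48.2 × (482/1364.0)^(2.8857) = 2.3954 g.
C = m/V = 2.3954/1364.0 = 0.0017561 g/L.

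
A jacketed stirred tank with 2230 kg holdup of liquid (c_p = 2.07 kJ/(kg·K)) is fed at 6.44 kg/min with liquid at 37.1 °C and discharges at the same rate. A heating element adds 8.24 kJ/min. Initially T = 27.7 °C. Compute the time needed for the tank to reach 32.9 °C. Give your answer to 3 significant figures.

253 min

Heat balance on the well-mixed liquid: M c_p dT/dt = ṁ c_p (T_in − T) + 8.24.
τ = M/ṁ = 346.27 min; T_ss = T_in + Q̇/(ṁ c_p) = 37.718 °C.
T(t) = T_ss + (T₀ − T_ss) e^(−t/τ). Set T = 32.9:
e^(−t/τ) = (32.9 − 37.718)/(27.7 − 37.718) = 0.48094
t = −346.27 · ln(0.48094) = 253.48 min.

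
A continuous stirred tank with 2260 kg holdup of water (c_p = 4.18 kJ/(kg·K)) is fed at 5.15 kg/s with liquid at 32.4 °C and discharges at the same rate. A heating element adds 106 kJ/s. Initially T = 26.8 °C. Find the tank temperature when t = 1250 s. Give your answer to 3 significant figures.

36.7 °C

M c_p dT/dt = ṁ c_p (T_in − T) + Q̇.
Rearrange: dT/dt = (T_ss − T)/τ with τ = M/ṁ = 438.83 s and T_ss = T_in + Q̇/(ṁ c_p) = 37.324 °C.
T approaches T_ss exponentially: T(t) = T_ss + (T₀ − T_ss) e^(−t/τ).
T(1250) = 37.324 + (-10.524)·e^(−1250/438.83) = 37.324 + (-10.524)·0.057934 = 36.714 °C.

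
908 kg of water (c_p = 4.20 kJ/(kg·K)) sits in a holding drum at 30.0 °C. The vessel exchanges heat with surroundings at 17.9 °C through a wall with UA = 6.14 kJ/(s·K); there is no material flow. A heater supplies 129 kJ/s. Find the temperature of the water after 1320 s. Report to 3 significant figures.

37.8 °C

M c_p dT/dt = −UA(T − T_amb) + Q̇.
dT/dt = (T_ss − T)/τ with T_ss = T_amb + Q̇/UA = 17.9 + 129/6.14 = 38.910 °C, τ = M c_p/UA = 908·4.20/6.14 = 621.11 s.
This is linear first-order; T(t) = T_ss + (T₀ − T_ss) e^(−t/τ).
T(1320) = 38.910 + (-8.9098)·0.11940 = 37.846 °C.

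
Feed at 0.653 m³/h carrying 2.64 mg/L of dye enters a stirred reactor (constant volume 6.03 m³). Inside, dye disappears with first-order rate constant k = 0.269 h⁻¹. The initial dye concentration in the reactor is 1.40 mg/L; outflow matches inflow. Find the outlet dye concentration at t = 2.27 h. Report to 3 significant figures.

Accumulation = in − out − consumed: V dC/dt = Q C_in − Q C − k V C.
dC/dt = (Q/V) C_in − (Q/V + k) C; effective rate a = Q/V + k = 0.10829 + 0.269 = 0.37729 h⁻¹.
C_ss = Q C_in/(Q + kV) = 0.75774 mg/L; C(t) = C_ss + (C₀ − C_ss) e^(−a t).
C(2.27) = 0.75774 + (0.64226)·e^(−0.37729·2.27) = 0.75774 + (0.64226)·0.42467 = 1.0305 mg/L.

1.03 mg/L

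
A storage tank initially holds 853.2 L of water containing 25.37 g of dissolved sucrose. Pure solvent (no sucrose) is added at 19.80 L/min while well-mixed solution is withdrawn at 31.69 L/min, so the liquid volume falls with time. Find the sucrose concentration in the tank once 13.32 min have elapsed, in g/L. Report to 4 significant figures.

Total volume: dV/dt = Q_in − Q_out = -11.8900 L/min, so V(t) = 853.2 − 11.8900 t and V(13.32) = 694.825 L.
No sucrose enters, so dm/dt = −Q_out · (m/V).
Separate: dm/m = −Q_out dt/V(t) ⇒ ln(m/m₀) = −(Q_out/(Q_in−Q_out)) ln(V/V₀).
m = m₀ (V₀/V)^(Q_out/(Q_in−Q_out)) = 25.37 × (853.2/694.825)^(-2.66526) = 14.6773 g.
C = m/V = 14.6773/694.825 = 0.0211237 g/L.

0.02112 g/L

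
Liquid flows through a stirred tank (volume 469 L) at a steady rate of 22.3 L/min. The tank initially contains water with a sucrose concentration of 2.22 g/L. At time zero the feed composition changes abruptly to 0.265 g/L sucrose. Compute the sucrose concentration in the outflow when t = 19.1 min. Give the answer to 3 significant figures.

1.05 g/L

Accumulation = in − out for the solute gives V dC/dt = Q(C_in − C).
Time constant τ = V/Q = 469/22.3 = 21.031 min.
Integrating: C(t) = C_in + (C₀ − C_in) e^(−t/τ).
C(19.1) = 0.265 + (2.22 − 0.265)·e^(−19.1/21.031) = 0.265 + (1.9550)·0.40326 = 1.0534 g/L.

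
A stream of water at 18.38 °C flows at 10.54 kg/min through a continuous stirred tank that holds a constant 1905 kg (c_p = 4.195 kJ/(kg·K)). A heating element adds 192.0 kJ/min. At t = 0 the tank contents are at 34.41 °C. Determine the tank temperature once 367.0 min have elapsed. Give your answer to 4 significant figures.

24.26 °C

Heat balance on the well-mixed liquid: M c_p dT/dt = ṁ c_p (T_in − T) + 192.0.
τ = M/ṁ = 180.740 min; T_ss = T_in + Q̇/(ṁ c_p) = 18.38 + 192.0/(10.54·4.195) = 22.7224 °C.
Integrating: T(t) = T_ss + (T₀ − T_ss) e^(−t/τ).
T(367.0) = 22.7224 + (11.6876)·e^(−367.0/180.740) = 22.7224 + (11.6876)·0.131265 = 24.2566 °C.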